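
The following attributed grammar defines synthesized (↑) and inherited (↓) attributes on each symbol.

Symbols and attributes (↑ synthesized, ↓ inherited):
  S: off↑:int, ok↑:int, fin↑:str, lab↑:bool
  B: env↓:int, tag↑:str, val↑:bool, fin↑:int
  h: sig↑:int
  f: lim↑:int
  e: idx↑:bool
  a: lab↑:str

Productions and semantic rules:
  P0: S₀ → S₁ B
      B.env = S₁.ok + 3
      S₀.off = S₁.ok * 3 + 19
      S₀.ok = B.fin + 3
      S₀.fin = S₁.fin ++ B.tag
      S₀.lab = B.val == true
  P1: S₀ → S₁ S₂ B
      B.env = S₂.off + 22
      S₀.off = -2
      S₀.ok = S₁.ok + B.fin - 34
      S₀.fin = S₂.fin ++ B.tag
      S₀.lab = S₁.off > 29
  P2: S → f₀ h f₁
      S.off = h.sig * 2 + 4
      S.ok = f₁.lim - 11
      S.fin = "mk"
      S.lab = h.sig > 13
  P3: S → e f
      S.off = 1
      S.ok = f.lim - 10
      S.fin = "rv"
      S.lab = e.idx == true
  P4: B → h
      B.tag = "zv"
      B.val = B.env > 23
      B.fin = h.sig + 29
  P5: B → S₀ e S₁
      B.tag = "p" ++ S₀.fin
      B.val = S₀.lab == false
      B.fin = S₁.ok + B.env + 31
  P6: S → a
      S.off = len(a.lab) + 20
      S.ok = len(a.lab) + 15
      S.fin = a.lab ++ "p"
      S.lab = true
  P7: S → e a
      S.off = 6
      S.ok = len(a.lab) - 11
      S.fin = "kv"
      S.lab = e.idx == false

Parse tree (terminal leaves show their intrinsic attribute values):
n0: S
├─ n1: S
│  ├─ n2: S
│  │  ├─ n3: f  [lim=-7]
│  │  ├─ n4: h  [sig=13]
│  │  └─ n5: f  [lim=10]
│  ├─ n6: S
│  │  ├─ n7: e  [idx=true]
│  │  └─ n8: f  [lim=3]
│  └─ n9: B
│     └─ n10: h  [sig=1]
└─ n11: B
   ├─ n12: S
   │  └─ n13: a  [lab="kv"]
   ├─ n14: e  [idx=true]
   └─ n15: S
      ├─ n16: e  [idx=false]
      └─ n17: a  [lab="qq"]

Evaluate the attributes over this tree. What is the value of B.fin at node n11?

20

1. n3.lim = -7  [terminal]
2. n4.sig = 13  [terminal]
3. n5.lim = 10  [terminal]
4. n2.off = 30  [h.sig * 2 + 4]
5. n2.ok = -1  [f₁.lim - 11]
6. n2.fin = "mk"  ["mk"]
7. n2.lab = false  [h.sig > 13]
8. n7.idx = true  [terminal]
9. n8.lim = 3  [terminal]
10. n6.off = 1  [1]
11. n6.ok = -7  [f.lim - 10]
12. n6.fin = "rv"  ["rv"]
13. n6.lab = true  [e.idx == true]
14. n9.env = 23  [S₂.off + 22]
15. n10.sig = 1  [terminal]
16. n9.tag = "zv"  ["zv"]
17. n9.val = false  [B.env > 23]
18. n9.fin = 30  [h.sig + 29]
19. n1.off = -2  [-2]
20. n1.ok = -5  [S₁.ok + B.fin - 34]
21. n1.fin = "rvzv"  [S₂.fin ++ B.tag]
22. n1.lab = true  [S₁.off > 29]
23. n11.env = -2  [S₁.ok + 3]
24. n13.lab = "kv"  [terminal]
25. n12.off = 22  [len(a.lab) + 20]
26. n12.ok = 17  [len(a.lab) + 15]
27. n12.fin = "kvp"  [a.lab ++ "p"]
28. n12.lab = true  [true]
29. n14.idx = true  [terminal]
30. n16.idx = false  [terminal]
31. n17.lab = "qq"  [terminal]
32. n15.off = 6  [6]
33. n15.ok = -9  [len(a.lab) - 11]
34. n15.fin = "kv"  ["kv"]
35. n15.lab = true  [e.idx == false]
36. n11.tag = "pkvp"  ["p" ++ S₀.fin]
37. n11.val = false  [S₀.lab == false]
38. n11.fin = 20  [S₁.ok + B.env + 31]
39. n0.off = 4  [S₁.ok * 3 + 19]
40. n0.ok = 23  [B.fin + 3]
41. n0.fin = "rvzvpkvp"  [S₁.fin ++ B.tag]
42. n0.lab = false  [B.val == true]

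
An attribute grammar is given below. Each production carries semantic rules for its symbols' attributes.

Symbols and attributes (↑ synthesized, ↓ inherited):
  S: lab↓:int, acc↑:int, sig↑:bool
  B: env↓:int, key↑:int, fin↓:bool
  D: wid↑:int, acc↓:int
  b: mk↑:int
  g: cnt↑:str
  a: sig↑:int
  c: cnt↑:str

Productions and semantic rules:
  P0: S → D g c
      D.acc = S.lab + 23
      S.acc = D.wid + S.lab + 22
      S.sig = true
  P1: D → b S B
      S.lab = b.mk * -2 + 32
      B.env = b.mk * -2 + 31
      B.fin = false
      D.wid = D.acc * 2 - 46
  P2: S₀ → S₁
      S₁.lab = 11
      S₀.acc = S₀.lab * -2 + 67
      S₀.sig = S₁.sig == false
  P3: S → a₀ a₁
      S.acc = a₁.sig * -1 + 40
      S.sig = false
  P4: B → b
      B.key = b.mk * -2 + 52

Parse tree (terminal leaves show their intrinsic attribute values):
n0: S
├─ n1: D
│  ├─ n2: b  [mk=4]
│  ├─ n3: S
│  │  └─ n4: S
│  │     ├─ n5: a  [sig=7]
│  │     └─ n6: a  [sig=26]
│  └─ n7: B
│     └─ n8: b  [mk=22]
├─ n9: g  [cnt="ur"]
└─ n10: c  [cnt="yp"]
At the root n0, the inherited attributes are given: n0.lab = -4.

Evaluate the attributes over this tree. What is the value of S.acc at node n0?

10

1. n0.lab = -4  [given at root]
2. n1.acc = 19  [S.lab + 23]
3. n2.mk = 4  [terminal]
4. n3.lab = 24  [b.mk * -2 + 32]
5. n4.lab = 11  [11]
6. n5.sig = 7  [terminal]
7. n6.sig = 26  [terminal]
8. n4.acc = 14  [a₁.sig * -1 + 40]
9. n4.sig = false  [false]
10. n3.acc = 19  [S₀.lab * -2 + 67]
11. n3.sig = true  [S₁.sig == false]
12. n7.env = 23  [b.mk * -2 + 31]
13. n7.fin = false  [false]
14. n8.mk = 22  [terminal]
15. n7.key = 8  [b.mk * -2 + 52]
16. n1.wid = -8  [D.acc * 2 - 46]
17. n9.cnt = "ur"  [terminal]
18. n10.cnt = "yp"  [terminal]
19. n0.acc = 10  [D.wid + S.lab + 22]
20. n0.sig = true  [true]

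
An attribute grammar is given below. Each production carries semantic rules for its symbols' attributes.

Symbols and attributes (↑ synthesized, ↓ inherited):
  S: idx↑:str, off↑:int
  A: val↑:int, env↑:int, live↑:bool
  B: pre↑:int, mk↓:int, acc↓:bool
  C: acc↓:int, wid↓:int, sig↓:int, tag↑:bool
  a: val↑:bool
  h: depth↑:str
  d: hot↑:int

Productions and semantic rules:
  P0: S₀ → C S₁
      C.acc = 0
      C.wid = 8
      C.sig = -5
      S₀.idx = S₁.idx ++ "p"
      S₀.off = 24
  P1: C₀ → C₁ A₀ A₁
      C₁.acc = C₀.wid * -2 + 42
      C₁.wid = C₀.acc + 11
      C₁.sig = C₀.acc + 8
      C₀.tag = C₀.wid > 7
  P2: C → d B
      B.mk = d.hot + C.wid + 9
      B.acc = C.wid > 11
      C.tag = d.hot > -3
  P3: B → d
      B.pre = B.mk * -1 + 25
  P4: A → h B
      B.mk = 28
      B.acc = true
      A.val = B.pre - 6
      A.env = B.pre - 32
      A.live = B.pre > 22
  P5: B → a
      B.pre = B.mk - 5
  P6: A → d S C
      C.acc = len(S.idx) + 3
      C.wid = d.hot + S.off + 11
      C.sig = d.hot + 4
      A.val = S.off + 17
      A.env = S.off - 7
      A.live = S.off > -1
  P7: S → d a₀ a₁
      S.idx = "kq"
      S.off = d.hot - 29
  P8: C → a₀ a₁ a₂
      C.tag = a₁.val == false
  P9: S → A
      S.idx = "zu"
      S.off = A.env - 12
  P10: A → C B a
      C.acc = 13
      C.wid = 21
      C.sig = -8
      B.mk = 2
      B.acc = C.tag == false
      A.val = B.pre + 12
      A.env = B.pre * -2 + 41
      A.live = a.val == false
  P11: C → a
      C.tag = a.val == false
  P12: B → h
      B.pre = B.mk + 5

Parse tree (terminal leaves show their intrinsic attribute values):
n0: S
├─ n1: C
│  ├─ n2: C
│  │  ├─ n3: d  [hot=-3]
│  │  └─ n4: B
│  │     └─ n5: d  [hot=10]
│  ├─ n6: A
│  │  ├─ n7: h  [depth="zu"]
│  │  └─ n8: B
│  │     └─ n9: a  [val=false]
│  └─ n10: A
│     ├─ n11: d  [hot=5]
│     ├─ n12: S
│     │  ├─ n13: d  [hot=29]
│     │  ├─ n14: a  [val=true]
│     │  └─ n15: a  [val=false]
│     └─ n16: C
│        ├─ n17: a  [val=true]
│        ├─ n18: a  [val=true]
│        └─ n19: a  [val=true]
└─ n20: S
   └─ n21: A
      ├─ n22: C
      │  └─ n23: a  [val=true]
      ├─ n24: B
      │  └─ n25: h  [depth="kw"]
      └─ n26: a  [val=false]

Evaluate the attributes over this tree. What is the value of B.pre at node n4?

8

1. n1.acc = 0  [0]
2. n1.wid = 8  [8]
3. n1.sig = -5  [-5]
4. n2.acc = 26  [C₀.wid * -2 + 42]
5. n2.wid = 11  [C₀.acc + 11]
6. n2.sig = 8  [C₀.acc + 8]
7. n3.hot = -3  [terminal]
8. n4.mk = 17  [d.hot + C.wid + 9]
9. n4.acc = false  [C.wid > 11]
10. n5.hot = 10  [terminal]
11. n4.pre = 8  [B.mk * -1 + 25]
12. n2.tag = false  [d.hot > -3]
13. n7.depth = "zu"  [terminal]
14. n8.mk = 28  [28]
15. n8.acc = true  [true]
16. n9.val = false  [terminal]
17. n8.pre = 23  [B.mk - 5]
18. n6.val = 17  [B.pre - 6]
19. n6.env = -9  [B.pre - 32]
20. n6.live = true  [B.pre > 22]
21. n11.hot = 5  [terminal]
22. n13.hot = 29  [terminal]
23. n14.val = true  [terminal]
24. n15.val = false  [terminal]
25. n12.idx = "kq"  ["kq"]
26. n12.off = 0  [d.hot - 29]
27. n16.acc = 5  [len(S.idx) + 3]
28. n16.wid = 16  [d.hot + S.off + 11]
29. n16.sig = 9  [d.hot + 4]
30. n17.val = true  [terminal]
31. n18.val = true  [terminal]
32. n19.val = true  [terminal]
33. n16.tag = false  [a₁.val == false]
34. n10.val = 17  [S.off + 17]
35. n10.env = -7  [S.off - 7]
36. n10.live = true  [S.off > -1]
37. n1.tag = true  [C₀.wid > 7]
38. n22.acc = 13  [13]
39. n22.wid = 21  [21]
40. n22.sig = -8  [-8]
41. n23.val = true  [terminal]
42. n22.tag = false  [a.val == false]
43. n24.mk = 2  [2]
44. n24.acc = true  [C.tag == false]
45. n25.depth = "kw"  [terminal]
46. n24.pre = 7  [B.mk + 5]
47. n26.val = false  [terminal]
48. n21.val = 19  [B.pre + 12]
49. n21.env = 27  [B.pre * -2 + 41]
50. n21.live = true  [a.val == false]
51. n20.idx = "zu"  ["zu"]
52. n20.off = 15  [A.env - 12]
53. n0.idx = "zup"  [S₁.idx ++ "p"]
54. n0.off = 24  [24]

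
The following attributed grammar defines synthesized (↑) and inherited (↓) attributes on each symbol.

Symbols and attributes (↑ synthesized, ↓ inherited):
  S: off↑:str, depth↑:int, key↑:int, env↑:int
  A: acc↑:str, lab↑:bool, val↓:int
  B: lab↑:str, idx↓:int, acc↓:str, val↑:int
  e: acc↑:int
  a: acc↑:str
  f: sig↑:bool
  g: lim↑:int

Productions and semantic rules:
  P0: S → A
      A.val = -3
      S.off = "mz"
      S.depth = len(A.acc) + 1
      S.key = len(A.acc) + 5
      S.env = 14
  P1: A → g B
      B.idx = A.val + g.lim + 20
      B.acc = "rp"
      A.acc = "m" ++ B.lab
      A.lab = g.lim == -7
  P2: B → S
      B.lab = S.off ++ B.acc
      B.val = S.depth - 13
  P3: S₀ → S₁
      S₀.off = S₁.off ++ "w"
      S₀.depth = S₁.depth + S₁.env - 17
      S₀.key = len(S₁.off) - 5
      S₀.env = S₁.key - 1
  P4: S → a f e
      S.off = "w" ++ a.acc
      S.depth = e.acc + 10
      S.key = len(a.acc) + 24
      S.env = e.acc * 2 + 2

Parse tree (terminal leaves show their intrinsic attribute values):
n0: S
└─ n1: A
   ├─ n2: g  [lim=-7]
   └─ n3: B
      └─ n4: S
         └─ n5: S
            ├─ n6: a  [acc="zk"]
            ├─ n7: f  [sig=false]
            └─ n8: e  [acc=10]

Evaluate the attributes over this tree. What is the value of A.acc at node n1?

1. n1.val = -3  [-3]
2. n2.lim = -7  [terminal]
3. n3.idx = 10  [A.val + g.lim + 20]
4. n3.acc = "rp"  ["rp"]
5. n6.acc = "zk"  [terminal]
6. n7.sig = false  [terminal]
7. n8.acc = 10  [terminal]
8. n5.off = "wzk"  ["w" ++ a.acc]
9. n5.depth = 20  [e.acc + 10]
10. n5.key = 26  [len(a.acc) + 24]
11. n5.env = 22  [e.acc * 2 + 2]
12. n4.off = "wzkw"  [S₁.off ++ "w"]
13. n4.depth = 25  [S₁.depth + S₁.env - 17]
14. n4.key = -2  [len(S₁.off) - 5]
15. n4.env = 25  [S₁.key - 1]
16. n3.lab = "wzkwrp"  [S.off ++ B.acc]
17. n3.val = 12  [S.depth - 13]
18. n1.acc = "mwzkwrp"  ["m" ++ B.lab]
19. n1.lab = true  [g.lim == -7]
20. n0.off = "mz"  ["mz"]
21. n0.depth = 8  [len(A.acc) + 1]
22. n0.key = 12  [len(A.acc) + 5]
23. n0.env = 14  [14]

"mwzkwrp"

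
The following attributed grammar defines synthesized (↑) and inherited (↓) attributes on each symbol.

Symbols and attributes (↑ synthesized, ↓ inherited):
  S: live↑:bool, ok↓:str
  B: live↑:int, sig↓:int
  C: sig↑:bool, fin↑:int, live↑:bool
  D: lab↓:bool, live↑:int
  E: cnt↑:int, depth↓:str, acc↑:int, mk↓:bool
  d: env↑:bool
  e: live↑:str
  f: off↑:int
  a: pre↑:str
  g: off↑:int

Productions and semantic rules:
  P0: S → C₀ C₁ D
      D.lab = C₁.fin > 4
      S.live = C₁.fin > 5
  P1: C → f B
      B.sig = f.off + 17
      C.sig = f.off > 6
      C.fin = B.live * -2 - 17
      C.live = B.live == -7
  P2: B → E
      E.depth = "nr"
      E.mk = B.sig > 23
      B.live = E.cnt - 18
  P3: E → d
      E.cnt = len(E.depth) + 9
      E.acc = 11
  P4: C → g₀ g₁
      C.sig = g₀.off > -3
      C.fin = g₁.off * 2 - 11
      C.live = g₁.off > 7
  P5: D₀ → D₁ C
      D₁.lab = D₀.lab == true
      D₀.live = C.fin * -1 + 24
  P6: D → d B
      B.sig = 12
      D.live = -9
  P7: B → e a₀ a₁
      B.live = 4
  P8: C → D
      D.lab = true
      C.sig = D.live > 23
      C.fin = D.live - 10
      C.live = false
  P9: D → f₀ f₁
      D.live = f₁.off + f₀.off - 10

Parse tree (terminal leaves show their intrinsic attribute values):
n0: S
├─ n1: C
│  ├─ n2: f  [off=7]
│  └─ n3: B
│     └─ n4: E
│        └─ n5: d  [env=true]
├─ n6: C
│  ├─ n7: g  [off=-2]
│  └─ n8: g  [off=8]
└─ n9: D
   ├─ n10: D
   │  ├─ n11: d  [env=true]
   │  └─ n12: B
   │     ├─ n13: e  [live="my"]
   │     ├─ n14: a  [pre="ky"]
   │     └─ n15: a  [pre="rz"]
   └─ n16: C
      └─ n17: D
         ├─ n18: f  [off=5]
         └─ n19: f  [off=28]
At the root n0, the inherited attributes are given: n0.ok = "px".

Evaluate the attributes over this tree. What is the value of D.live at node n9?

11

1. n0.ok = "px"  [given at root]
2. n2.off = 7  [terminal]
3. n3.sig = 24  [f.off + 17]
4. n4.depth = "nr"  ["nr"]
5. n4.mk = true  [B.sig > 23]
6. n5.env = true  [terminal]
7. n4.cnt = 11  [len(E.depth) + 9]
8. n4.acc = 11  [11]
9. n3.live = -7  [E.cnt - 18]
10. n1.sig = true  [f.off > 6]
11. n1.fin = -3  [B.live * -2 - 17]
12. n1.live = true  [B.live == -7]
13. n7.off = -2  [terminal]
14. n8.off = 8  [terminal]
15. n6.sig = true  [g₀.off > -3]
16. n6.fin = 5  [g₁.off * 2 - 11]
17. n6.live = true  [g₁.off > 7]
18. n9.lab = true  [C₁.fin > 4]
19. n10.lab = true  [D₀.lab == true]
20. n11.env = true  [terminal]
21. n12.sig = 12  [12]
22. n13.live = "my"  [terminal]
23. n14.pre = "ky"  [terminal]
24. n15.pre = "rz"  [terminal]
25. n12.live = 4  [4]
26. n10.live = -9  [-9]
27. n17.lab = true  [true]
28. n18.off = 5  [terminal]
29. n19.off = 28  [terminal]
30. n17.live = 23  [f₁.off + f₀.off - 10]
31. n16.sig = false  [D.live > 23]
32. n16.fin = 13  [D.live - 10]
33. n16.live = false  [false]
34. n9.live = 11  [C.fin * -1 + 24]
35. n0.live = false  [C₁.fin > 5]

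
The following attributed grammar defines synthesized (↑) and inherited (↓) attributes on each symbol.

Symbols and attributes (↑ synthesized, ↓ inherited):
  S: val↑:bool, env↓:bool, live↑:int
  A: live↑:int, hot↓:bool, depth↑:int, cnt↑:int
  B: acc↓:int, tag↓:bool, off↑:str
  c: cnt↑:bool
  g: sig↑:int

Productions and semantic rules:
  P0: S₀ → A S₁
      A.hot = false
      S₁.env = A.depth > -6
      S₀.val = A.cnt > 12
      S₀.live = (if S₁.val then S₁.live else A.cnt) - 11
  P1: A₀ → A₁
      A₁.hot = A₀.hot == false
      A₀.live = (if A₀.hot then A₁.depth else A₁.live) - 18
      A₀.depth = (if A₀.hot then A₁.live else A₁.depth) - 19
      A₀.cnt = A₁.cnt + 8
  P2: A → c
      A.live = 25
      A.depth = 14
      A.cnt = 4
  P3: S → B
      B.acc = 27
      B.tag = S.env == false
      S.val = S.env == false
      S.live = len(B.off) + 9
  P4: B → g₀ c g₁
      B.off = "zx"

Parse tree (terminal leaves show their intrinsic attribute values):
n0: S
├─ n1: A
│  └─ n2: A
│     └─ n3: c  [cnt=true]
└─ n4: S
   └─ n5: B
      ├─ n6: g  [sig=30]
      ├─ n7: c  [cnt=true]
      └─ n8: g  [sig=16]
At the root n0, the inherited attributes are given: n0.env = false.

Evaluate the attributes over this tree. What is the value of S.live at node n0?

1. n0.env = false  [given at root]
2. n1.hot = false  [false]
3. n2.hot = true  [A₀.hot == false]
4. n3.cnt = true  [terminal]
5. n2.live = 25  [25]
6. n2.depth = 14  [14]
7. n2.cnt = 4  [4]
8. n1.live = 7  [(if A₀.hot then A₁.depth else A₁.live) - 18]
9. n1.depth = -5  [(if A₀.hot then A₁.live else A₁.depth) - 19]
10. n1.cnt = 12  [A₁.cnt + 8]
11. n4.env = true  [A.depth > -6]
12. n5.acc = 27  [27]
13. n5.tag = false  [S.env == false]
14. n6.sig = 30  [terminal]
15. n7.cnt = true  [terminal]
16. n8.sig = 16  [terminal]
17. n5.off = "zx"  ["zx"]
18. n4.val = false  [S.env == false]
19. n4.live = 11  [len(B.off) + 9]
20. n0.val = false  [A.cnt > 12]
21. n0.live = 1  [(if S₁.val then S₁.live else A.cnt) - 11]

1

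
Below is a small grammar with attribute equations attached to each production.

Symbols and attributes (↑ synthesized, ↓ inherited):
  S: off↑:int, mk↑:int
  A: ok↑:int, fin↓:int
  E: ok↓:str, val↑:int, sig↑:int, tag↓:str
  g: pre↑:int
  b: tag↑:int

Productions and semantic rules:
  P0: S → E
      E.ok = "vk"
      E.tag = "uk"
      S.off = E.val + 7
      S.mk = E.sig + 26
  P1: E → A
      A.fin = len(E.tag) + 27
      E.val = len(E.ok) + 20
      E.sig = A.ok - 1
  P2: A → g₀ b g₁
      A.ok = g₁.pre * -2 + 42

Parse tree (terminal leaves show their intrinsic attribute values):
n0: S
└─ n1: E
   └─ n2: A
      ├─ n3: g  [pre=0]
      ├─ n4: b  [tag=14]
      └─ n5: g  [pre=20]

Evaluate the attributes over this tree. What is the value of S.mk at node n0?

1. n1.ok = "vk"  ["vk"]
2. n1.tag = "uk"  ["uk"]
3. n2.fin = 29  [len(E.tag) + 27]
4. n3.pre = 0  [terminal]
5. n4.tag = 14  [terminal]
6. n5.pre = 20  [terminal]
7. n2.ok = 2  [g₁.pre * -2 + 42]
8. n1.val = 22  [len(E.ok) + 20]
9. n1.sig = 1  [A.ok - 1]
10. n0.off = 29  [E.val + 7]
11. n0.mk = 27  [E.sig + 26]

27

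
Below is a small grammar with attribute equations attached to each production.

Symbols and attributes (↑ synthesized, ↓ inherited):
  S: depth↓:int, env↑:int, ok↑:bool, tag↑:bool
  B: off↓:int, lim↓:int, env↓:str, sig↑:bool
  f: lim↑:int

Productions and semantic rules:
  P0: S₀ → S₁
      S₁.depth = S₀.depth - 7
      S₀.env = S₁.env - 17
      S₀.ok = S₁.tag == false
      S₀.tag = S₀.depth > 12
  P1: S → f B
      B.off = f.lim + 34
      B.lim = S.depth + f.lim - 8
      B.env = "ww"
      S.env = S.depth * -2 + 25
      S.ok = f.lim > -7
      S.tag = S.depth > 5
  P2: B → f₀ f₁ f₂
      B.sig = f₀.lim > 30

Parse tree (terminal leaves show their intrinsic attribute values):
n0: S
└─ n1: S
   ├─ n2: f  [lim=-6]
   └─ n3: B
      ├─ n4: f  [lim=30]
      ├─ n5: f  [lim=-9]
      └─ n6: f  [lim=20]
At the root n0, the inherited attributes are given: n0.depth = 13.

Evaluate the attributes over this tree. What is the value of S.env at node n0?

1. n0.depth = 13  [given at root]
2. n1.depth = 6  [S₀.depth - 7]
3. n2.lim = -6  [terminal]
4. n3.off = 28  [f.lim + 34]
5. n3.lim = -8  [S.depth + f.lim - 8]
6. n3.env = "ww"  ["ww"]
7. n4.lim = 30  [terminal]
8. n5.lim = -9  [terminal]
9. n6.lim = 20  [terminal]
10. n3.sig = false  [f₀.lim > 30]
11. n1.env = 13  [S.depth * -2 + 25]
12. n1.ok = true  [f.lim > -7]
13. n1.tag = true  [S.depth > 5]
14. n0.env = -4  [S₁.env - 17]
15. n0.ok = false  [S₁.tag == false]
16. n0.tag = true  [S₀.depth > 12]

-4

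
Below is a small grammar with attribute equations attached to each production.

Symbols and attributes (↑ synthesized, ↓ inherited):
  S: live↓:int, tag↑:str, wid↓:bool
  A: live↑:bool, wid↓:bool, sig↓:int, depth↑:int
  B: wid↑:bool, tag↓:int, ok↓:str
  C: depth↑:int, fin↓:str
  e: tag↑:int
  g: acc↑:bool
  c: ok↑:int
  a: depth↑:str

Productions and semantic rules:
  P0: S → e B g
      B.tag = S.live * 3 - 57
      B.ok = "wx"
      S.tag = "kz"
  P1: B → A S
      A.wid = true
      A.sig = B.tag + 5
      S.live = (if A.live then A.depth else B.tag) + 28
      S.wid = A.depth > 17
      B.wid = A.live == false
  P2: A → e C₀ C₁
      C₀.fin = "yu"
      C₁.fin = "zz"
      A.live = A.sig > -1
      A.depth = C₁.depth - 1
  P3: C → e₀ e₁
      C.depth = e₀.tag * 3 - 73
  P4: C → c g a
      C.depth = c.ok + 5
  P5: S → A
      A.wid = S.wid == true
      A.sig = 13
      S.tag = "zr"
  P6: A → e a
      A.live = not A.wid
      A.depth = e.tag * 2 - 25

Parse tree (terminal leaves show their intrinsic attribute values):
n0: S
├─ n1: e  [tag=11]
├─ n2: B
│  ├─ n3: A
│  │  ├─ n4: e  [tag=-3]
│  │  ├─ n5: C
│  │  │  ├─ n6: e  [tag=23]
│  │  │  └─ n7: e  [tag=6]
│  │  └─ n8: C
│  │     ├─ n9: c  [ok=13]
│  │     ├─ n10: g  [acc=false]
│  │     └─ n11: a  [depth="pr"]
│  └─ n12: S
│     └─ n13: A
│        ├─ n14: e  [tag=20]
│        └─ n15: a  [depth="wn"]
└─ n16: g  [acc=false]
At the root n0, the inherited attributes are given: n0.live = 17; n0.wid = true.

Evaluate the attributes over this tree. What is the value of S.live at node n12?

22

1. n0.live = 17  [given at root]
2. n0.wid = true  [given at root]
3. n1.tag = 11  [terminal]
4. n2.tag = -6  [S.live * 3 - 57]
5. n2.ok = "wx"  ["wx"]
6. n3.wid = true  [true]
7. n3.sig = -1  [B.tag + 5]
8. n4.tag = -3  [terminal]
9. n5.fin = "yu"  ["yu"]
10. n6.tag = 23  [terminal]
11. n7.tag = 6  [terminal]
12. n5.depth = -4  [e₀.tag * 3 - 73]
13. n8.fin = "zz"  ["zz"]
14. n9.ok = 13  [terminal]
15. n10.acc = false  [terminal]
16. n11.depth = "pr"  [terminal]
17. n8.depth = 18  [c.ok + 5]
18. n3.live = false  [A.sig > -1]
19. n3.depth = 17  [C₁.depth - 1]
20. n12.live = 22  [(if A.live then A.depth else B.tag) + 28]
21. n12.wid = false  [A.depth > 17]
22. n13.wid = false  [S.wid == true]
23. n13.sig = 13  [13]
24. n14.tag = 20  [terminal]
25. n15.depth = "wn"  [terminal]
26. n13.live = true  [not A.wid]
27. n13.depth = 15  [e.tag * 2 - 25]
28. n12.tag = "zr"  ["zr"]
29. n2.wid = true  [A.live == false]
30. n16.acc = false  [terminal]
31. n0.tag = "kz"  ["kz"]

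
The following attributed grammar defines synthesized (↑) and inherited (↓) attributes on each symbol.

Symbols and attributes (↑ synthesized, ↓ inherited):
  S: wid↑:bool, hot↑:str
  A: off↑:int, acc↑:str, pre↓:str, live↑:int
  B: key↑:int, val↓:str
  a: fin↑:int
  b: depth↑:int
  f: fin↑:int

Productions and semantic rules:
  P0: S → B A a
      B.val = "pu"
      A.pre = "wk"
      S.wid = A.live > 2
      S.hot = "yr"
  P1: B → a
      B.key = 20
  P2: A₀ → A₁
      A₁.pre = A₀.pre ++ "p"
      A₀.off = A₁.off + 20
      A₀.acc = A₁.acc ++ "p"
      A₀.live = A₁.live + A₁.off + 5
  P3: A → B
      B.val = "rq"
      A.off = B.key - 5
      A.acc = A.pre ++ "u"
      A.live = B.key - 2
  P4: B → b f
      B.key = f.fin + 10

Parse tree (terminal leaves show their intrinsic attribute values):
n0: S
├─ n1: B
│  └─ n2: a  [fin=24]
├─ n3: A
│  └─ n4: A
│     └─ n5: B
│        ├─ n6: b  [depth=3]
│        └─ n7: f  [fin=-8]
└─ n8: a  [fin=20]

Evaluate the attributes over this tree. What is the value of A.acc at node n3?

"wkpup"

1. n1.val = "pu"  ["pu"]
2. n2.fin = 24  [terminal]
3. n1.key = 20  [20]
4. n3.pre = "wk"  ["wk"]
5. n4.pre = "wkp"  [A₀.pre ++ "p"]
6. n5.val = "rq"  ["rq"]
7. n6.depth = 3  [terminal]
8. n7.fin = -8  [terminal]
9. n5.key = 2  [f.fin + 10]
10. n4.off = -3  [B.key - 5]
11. n4.acc = "wkpu"  [A.pre ++ "u"]
12. n4.live = 0  [B.key - 2]
13. n3.off = 17  [A₁.off + 20]
14. n3.acc = "wkpup"  [A₁.acc ++ "p"]
15. n3.live = 2  [A₁.live + A₁.off + 5]
16. n8.fin = 20  [terminal]
17. n0.wid = false  [A.live > 2]
18. n0.hot = "yr"  ["yr"]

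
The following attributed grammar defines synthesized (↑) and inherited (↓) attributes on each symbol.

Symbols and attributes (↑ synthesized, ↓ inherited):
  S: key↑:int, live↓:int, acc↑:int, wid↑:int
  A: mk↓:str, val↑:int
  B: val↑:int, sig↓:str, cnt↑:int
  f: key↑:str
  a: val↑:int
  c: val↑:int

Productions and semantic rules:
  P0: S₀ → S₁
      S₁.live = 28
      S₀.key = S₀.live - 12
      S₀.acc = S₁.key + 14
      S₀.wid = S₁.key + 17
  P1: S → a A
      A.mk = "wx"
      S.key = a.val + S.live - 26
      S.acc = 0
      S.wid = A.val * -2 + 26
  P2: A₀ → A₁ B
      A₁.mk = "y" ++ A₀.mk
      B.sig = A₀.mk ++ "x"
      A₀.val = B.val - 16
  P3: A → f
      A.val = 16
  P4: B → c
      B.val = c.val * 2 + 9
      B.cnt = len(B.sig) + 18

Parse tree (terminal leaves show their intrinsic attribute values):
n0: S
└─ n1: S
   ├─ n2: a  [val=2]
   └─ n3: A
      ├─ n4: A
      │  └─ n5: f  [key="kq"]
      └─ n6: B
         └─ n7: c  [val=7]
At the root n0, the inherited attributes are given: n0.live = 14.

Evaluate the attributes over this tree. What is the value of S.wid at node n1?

1. n0.live = 14  [given at root]
2. n1.live = 28  [28]
3. n2.val = 2  [terminal]
4. n3.mk = "wx"  ["wx"]
5. n4.mk = "ywx"  ["y" ++ A₀.mk]
6. n5.key = "kq"  [terminal]
7. n4.val = 16  [16]
8. n6.sig = "wxx"  [A₀.mk ++ "x"]
9. n7.val = 7  [terminal]
10. n6.val = 23  [c.val * 2 + 9]
11. n6.cnt = 21  [len(B.sig) + 18]
12. n3.val = 7  [B.val - 16]
13. n1.key = 4  [a.val + S.live - 26]
14. n1.acc = 0  [0]
15. n1.wid = 12  [A.val * -2 + 26]
16. n0.key = 2  [S₀.live - 12]
17. n0.acc = 18  [S₁.key + 14]
18. n0.wid = 21  [S₁.key + 17]

12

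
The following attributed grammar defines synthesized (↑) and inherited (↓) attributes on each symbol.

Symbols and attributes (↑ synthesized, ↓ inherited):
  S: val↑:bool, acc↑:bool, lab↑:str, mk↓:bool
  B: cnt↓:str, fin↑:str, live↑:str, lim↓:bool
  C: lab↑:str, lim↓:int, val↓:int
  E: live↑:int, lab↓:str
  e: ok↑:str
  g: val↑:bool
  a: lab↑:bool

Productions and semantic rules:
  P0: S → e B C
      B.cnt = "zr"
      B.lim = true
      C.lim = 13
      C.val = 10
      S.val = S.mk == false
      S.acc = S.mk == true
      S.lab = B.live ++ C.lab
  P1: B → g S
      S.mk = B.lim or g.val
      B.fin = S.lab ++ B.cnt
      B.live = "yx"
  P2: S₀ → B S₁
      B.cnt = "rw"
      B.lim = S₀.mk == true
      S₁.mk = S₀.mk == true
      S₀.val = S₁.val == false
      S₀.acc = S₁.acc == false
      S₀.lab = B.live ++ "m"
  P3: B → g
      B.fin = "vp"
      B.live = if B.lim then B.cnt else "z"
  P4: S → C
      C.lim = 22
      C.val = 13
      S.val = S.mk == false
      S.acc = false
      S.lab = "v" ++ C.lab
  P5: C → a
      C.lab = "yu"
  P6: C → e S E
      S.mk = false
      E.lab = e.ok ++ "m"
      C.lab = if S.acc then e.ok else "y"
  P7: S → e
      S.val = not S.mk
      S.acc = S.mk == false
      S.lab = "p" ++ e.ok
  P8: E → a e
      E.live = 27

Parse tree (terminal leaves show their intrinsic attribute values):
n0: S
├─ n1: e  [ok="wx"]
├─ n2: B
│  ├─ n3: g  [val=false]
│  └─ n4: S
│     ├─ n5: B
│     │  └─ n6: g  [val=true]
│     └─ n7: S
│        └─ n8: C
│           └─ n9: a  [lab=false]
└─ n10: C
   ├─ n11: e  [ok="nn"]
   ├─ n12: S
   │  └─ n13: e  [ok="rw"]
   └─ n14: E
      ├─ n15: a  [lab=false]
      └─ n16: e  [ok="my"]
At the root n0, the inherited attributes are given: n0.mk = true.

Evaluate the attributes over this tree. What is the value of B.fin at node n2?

"rwmzr"

1. n0.mk = true  [given at root]
2. n1.ok = "wx"  [terminal]
3. n2.cnt = "zr"  ["zr"]
4. n2.lim = true  [true]
5. n3.val = false  [terminal]
6. n4.mk = true  [B.lim or g.val]
7. n5.cnt = "rw"  ["rw"]
8. n5.lim = true  [S₀.mk == true]
9. n6.val = true  [terminal]
10. n5.fin = "vp"  ["vp"]
11. n5.live = "rw"  [if B.lim then B.cnt else "z"]
12. n7.mk = true  [S₀.mk == true]
13. n8.lim = 22  [22]
14. n8.val = 13  [13]
15. n9.lab = false  [terminal]
16. n8.lab = "yu"  ["yu"]
17. n7.val = false  [S.mk == false]
18. n7.acc = false  [false]
19. n7.lab = "vyu"  ["v" ++ C.lab]
20. n4.val = true  [S₁.val == false]
21. n4.acc = true  [S₁.acc == false]
22. n4.lab = "rwm"  [B.live ++ "m"]
23. n2.fin = "rwmzr"  [S.lab ++ B.cnt]
24. n2.live = "yx"  ["yx"]
25. n10.lim = 13  [13]
26. n10.val = 10  [10]
27. n11.ok = "nn"  [terminal]
28. n12.mk = false  [false]
29. n13.ok = "rw"  [terminal]
30. n12.val = true  [not S.mk]
31. n12.acc = true  [S.mk == false]
32. n12.lab = "prw"  ["p" ++ e.ok]
33. n14.lab = "nnm"  [e.ok ++ "m"]
34. n15.lab = false  [terminal]
35. n16.ok = "my"  [terminal]
36. n14.live = 27  [27]
37. n10.lab = "nn"  [if S.acc then e.ok else "y"]
38. n0.val = false  [S.mk == false]
39. n0.acc = true  [S.mk == true]
40. n0.lab = "yxnn"  [B.live ++ C.lab]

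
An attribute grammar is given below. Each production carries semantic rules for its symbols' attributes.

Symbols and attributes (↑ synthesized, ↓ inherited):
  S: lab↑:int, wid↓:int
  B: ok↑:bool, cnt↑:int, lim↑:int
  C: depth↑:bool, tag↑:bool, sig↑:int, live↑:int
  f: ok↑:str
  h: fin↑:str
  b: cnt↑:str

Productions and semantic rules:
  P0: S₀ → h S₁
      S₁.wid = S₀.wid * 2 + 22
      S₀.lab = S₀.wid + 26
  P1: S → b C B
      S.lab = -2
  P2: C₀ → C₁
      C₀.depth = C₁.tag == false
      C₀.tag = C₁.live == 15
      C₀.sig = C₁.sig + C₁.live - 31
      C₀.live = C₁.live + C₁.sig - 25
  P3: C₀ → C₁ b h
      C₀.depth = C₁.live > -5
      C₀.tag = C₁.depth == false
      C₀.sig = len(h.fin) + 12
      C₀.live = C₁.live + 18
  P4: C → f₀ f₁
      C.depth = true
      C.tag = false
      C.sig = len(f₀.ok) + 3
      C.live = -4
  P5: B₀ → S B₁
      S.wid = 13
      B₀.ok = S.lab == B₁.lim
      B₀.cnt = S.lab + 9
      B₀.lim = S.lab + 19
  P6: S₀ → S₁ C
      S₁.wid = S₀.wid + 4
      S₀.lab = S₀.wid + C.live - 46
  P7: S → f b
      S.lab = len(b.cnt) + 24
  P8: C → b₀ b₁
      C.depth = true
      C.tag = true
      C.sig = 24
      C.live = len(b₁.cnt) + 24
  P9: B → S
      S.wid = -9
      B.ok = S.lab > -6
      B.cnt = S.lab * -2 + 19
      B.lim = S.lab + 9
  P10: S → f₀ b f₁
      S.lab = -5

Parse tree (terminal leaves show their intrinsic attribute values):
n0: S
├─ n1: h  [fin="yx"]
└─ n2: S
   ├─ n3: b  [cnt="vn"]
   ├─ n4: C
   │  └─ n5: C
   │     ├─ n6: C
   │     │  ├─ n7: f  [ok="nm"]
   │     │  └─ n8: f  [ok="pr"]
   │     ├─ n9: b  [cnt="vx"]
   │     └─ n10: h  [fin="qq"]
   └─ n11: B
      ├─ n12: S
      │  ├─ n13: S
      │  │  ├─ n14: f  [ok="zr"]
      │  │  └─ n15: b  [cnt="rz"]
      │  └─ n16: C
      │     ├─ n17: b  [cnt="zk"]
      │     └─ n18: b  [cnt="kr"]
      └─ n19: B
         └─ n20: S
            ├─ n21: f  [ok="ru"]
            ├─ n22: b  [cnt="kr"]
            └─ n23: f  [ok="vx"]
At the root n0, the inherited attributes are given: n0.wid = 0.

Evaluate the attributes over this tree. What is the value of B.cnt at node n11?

2

1. n0.wid = 0  [given at root]
2. n1.fin = "yx"  [terminal]
3. n2.wid = 22  [S₀.wid * 2 + 22]
4. n3.cnt = "vn"  [terminal]
5. n7.ok = "nm"  [terminal]
6. n8.ok = "pr"  [terminal]
7. n6.depth = true  [true]
8. n6.tag = false  [false]
9. n6.sig = 5  [len(f₀.ok) + 3]
10. n6.live = -4  [-4]
11. n9.cnt = "vx"  [terminal]
12. n10.fin = "qq"  [terminal]
13. n5.depth = true  [C₁.live > -5]
14. n5.tag = false  [C₁.depth == false]
15. n5.sig = 14  [len(h.fin) + 12]
16. n5.live = 14  [C₁.live + 18]
17. n4.depth = true  [C₁.tag == false]
18. n4.tag = false  [C₁.live == 15]
19. n4.sig = -3  [C₁.sig + C₁.live - 31]
20. n4.live = 3  [C₁.live + C₁.sig - 25]
21. n12.wid = 13  [13]
22. n13.wid = 17  [S₀.wid + 4]
23. n14.ok = "zr"  [terminal]
24. n15.cnt = "rz"  [terminal]
25. n13.lab = 26  [len(b.cnt) + 24]
26. n17.cnt = "zk"  [terminal]
27. n18.cnt = "kr"  [terminal]
28. n16.depth = true  [true]
29. n16.tag = true  [true]
30. n16.sig = 24  [24]
31. n16.live = 26  [len(b₁.cnt) + 24]
32. n12.lab = -7  [S₀.wid + C.live - 46]
33. n20.wid = -9  [-9]
34. n21.ok = "ru"  [terminal]
35. n22.cnt = "kr"  [terminal]
36. n23.ok = "vx"  [terminal]
37. n20.lab = -5  [-5]
38. n19.ok = true  [S.lab > -6]
39. n19.cnt = 29  [S.lab * -2 + 19]
40. n19.lim = 4  [S.lab + 9]
41. n11.ok = false  [S.lab == B₁.lim]
42. n11.cnt = 2  [S.lab + 9]
43. n11.lim = 12  [S.lab + 19]
44. n2.lab = -2  [-2]
45. n0.lab = 26  [S₀.wid + 26]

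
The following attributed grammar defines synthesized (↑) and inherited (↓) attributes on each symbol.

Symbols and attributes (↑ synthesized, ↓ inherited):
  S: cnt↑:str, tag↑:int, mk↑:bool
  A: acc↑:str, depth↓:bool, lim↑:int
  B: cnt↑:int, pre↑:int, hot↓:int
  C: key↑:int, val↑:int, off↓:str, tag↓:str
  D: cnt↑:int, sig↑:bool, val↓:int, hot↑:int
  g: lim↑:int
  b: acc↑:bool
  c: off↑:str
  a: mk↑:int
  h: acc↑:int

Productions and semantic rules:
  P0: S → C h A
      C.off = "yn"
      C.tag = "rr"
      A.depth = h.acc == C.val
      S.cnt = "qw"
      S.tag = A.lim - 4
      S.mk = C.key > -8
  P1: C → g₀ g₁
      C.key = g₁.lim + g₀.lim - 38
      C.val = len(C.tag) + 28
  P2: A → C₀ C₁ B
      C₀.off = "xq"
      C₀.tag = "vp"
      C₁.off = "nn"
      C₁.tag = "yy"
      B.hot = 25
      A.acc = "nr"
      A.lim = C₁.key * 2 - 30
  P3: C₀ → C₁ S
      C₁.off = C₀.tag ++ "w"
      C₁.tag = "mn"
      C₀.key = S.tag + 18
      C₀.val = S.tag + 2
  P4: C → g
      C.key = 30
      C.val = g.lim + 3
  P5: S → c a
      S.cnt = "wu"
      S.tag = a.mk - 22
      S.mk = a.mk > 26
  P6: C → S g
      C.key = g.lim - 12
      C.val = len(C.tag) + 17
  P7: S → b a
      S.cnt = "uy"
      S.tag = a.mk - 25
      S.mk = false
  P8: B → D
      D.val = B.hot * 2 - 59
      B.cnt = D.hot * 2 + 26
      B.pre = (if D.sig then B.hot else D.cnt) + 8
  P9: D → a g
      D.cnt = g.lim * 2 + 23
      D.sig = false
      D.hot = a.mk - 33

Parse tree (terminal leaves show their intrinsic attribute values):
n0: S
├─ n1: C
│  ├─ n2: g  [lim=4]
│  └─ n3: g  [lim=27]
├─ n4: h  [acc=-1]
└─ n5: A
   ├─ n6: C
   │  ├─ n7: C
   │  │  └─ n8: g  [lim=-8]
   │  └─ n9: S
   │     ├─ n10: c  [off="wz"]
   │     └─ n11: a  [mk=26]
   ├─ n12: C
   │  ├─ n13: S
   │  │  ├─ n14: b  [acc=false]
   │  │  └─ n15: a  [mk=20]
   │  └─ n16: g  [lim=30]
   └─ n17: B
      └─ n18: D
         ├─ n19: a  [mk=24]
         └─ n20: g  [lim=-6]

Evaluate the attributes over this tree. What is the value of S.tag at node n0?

2

1. n1.off = "yn"  ["yn"]
2. n1.tag = "rr"  ["rr"]
3. n2.lim = 4  [terminal]
4. n3.lim = 27  [terminal]
5. n1.key = -7  [g₁.lim + g₀.lim - 38]
6. n1.val = 30  [len(C.tag) + 28]
7. n4.acc = -1  [terminal]
8. n5.depth = false  [h.acc == C.val]
9. n6.off = "xq"  ["xq"]
10. n6.tag = "vp"  ["vp"]
11. n7.off = "vpw"  [C₀.tag ++ "w"]
12. n7.tag = "mn"  ["mn"]
13. n8.lim = -8  [terminal]
14. n7.key = 30  [30]
15. n7.val = -5  [g.lim + 3]
16. n10.off = "wz"  [terminal]
17. n11.mk = 26  [terminal]
18. n9.cnt = "wu"  ["wu"]
19. n9.tag = 4  [a.mk - 22]
20. n9.mk = false  [a.mk > 26]
21. n6.key = 22  [S.tag + 18]
22. n6.val = 6  [S.tag + 2]
23. n12.off = "nn"  ["nn"]
24. n12.tag = "yy"  ["yy"]
25. n14.acc = false  [terminal]
26. n15.mk = 20  [terminal]
27. n13.cnt = "uy"  ["uy"]
28. n13.tag = -5  [a.mk - 25]
29. n13.mk = false  [false]
30. n16.lim = 30  [terminal]
31. n12.key = 18  [g.lim - 12]
32. n12.val = 19  [len(C.tag) + 17]
33. n17.hot = 25  [25]
34. n18.val = -9  [B.hot * 2 - 59]
35. n19.mk = 24  [terminal]
36. n20.lim = -6  [terminal]
37. n18.cnt = 11  [g.lim * 2 + 23]
38. n18.sig = false  [false]
39. n18.hot = -9  [a.mk - 33]
40. n17.cnt = 8  [D.hot * 2 + 26]
41. n17.pre = 19  [(if D.sig then B.hot else D.cnt) + 8]
42. n5.acc = "nr"  ["nr"]
43. n5.lim = 6  [C₁.key * 2 - 30]
44. n0.cnt = "qw"  ["qw"]
45. n0.tag = 2  [A.lim - 4]
46. n0.mk = true  [C.key > -8]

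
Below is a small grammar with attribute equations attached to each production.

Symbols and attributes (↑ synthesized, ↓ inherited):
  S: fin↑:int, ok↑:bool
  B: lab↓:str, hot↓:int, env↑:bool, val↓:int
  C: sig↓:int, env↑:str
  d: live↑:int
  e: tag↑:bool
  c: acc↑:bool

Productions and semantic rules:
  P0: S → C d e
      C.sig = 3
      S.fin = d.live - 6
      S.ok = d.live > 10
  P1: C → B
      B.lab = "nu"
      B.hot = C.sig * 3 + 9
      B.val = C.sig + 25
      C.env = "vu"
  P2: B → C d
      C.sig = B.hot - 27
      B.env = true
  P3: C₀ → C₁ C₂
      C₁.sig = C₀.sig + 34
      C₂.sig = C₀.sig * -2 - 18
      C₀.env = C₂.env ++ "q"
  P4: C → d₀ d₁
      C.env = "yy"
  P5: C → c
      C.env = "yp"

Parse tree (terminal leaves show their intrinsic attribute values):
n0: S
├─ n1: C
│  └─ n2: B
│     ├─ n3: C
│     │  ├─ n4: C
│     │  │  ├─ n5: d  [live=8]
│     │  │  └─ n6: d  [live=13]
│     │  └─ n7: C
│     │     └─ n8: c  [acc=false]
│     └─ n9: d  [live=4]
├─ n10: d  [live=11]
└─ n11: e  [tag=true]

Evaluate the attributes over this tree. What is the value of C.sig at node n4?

25

1. n1.sig = 3  [3]
2. n2.lab = "nu"  ["nu"]
3. n2.hot = 18  [C.sig * 3 + 9]
4. n2.val = 28  [C.sig + 25]
5. n3.sig = -9  [B.hot - 27]
6. n4.sig = 25  [C₀.sig + 34]
7. n5.live = 8  [terminal]
8. n6.live = 13  [terminal]
9. n4.env = "yy"  ["yy"]
10. n7.sig = 0  [C₀.sig * -2 - 18]
11. n8.acc = false  [terminal]
12. n7.env = "yp"  ["yp"]
13. n3.env = "ypq"  [C₂.env ++ "q"]
14. n9.live = 4  [terminal]
15. n2.env = true  [true]
16. n1.env = "vu"  ["vu"]
17. n10.live = 11  [terminal]
18. n11.tag = true  [terminal]
19. n0.fin = 5  [d.live - 6]
20. n0.ok = true  [d.live > 10]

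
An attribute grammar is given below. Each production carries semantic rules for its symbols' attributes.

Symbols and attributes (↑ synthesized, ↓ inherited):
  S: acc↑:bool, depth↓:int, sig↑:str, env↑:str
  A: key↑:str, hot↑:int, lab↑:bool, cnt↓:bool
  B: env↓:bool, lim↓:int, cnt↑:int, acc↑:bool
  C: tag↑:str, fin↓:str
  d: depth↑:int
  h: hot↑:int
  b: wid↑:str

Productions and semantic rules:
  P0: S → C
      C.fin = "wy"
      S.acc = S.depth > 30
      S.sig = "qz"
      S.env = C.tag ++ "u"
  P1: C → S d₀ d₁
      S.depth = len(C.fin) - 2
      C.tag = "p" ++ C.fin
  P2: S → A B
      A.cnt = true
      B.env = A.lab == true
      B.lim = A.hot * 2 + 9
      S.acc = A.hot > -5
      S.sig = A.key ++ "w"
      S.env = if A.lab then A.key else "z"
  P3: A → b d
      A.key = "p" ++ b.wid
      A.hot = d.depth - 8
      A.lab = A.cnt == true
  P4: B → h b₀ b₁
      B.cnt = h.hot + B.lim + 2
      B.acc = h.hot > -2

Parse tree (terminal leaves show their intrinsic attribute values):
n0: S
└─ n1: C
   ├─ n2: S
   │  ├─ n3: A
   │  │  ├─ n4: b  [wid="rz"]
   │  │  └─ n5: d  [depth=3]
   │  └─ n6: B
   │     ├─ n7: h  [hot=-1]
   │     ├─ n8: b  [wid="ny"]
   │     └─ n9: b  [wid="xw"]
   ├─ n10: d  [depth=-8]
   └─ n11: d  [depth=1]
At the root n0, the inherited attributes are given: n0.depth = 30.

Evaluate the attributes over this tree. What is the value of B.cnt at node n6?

0

1. n0.depth = 30  [given at root]
2. n1.fin = "wy"  ["wy"]
3. n2.depth = 0  [len(C.fin) - 2]
4. n3.cnt = true  [true]
5. n4.wid = "rz"  [terminal]
6. n5.depth = 3  [terminal]
7. n3.key = "prz"  ["p" ++ b.wid]
8. n3.hot = -5  [d.depth - 8]
9. n3.lab = true  [A.cnt == true]
10. n6.env = true  [A.lab == true]
11. n6.lim = -1  [A.hot * 2 + 9]
12. n7.hot = -1  [terminal]
13. n8.wid = "ny"  [terminal]
14. n9.wid = "xw"  [terminal]
15. n6.cnt = 0  [h.hot + B.lim + 2]
16. n6.acc = true  [h.hot > -2]
17. n2.acc = false  [A.hot > -5]
18. n2.sig = "przw"  [A.key ++ "w"]
19. n2.env = "prz"  [if A.lab then A.key else "z"]
20. n10.depth = -8  [terminal]
21. n11.depth = 1  [terminal]
22. n1.tag = "pwy"  ["p" ++ C.fin]
23. n0.acc = false  [S.depth > 30]
24. n0.sig = "qz"  ["qz"]
25. n0.env = "pwyu"  [C.tag ++ "u"]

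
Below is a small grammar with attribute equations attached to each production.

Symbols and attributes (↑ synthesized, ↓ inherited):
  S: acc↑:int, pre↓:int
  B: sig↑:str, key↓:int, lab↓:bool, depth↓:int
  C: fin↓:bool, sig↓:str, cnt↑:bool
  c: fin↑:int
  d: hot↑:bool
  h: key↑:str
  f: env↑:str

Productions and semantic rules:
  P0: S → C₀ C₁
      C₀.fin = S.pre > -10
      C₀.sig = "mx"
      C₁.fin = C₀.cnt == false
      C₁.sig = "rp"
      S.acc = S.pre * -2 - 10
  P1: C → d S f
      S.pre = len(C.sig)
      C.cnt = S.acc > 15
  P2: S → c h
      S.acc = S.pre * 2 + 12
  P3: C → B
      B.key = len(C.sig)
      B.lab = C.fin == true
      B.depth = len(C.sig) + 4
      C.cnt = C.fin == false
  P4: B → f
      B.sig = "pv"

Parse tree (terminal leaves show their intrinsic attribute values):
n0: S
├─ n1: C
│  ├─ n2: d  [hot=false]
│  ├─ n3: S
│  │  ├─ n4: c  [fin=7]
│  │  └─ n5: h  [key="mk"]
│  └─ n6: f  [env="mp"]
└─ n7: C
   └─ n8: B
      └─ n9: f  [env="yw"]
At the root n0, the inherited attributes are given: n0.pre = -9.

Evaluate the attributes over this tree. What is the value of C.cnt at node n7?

1. n0.pre = -9  [given at root]
2. n1.fin = true  [S.pre > -10]
3. n1.sig = "mx"  ["mx"]
4. n2.hot = false  [terminal]
5. n3.pre = 2  [len(C.sig)]
6. n4.fin = 7  [terminal]
7. n5.key = "mk"  [terminal]
8. n3.acc = 16  [S.pre * 2 + 12]
9. n6.env = "mp"  [terminal]
10. n1.cnt = true  [S.acc > 15]
11. n7.fin = false  [C₀.cnt == false]
12. n7.sig = "rp"  ["rp"]
13. n8.key = 2  [len(C.sig)]
14. n8.lab = false  [C.fin == true]
15. n8.depth = 6  [len(C.sig) + 4]
16. n9.env = "yw"  [terminal]
17. n8.sig = "pv"  ["pv"]
18. n7.cnt = true  [C.fin == false]
19. n0.acc = 8  [S.pre * -2 - 10]

true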